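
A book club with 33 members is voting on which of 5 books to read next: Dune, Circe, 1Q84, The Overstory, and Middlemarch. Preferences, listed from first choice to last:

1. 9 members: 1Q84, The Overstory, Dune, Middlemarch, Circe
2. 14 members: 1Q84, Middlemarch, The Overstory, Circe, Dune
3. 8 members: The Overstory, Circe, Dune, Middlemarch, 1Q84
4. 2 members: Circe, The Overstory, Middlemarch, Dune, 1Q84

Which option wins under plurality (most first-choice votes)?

First-place votes: Dune 0, Circe 2, 1Q84 23, The Overstory 8, Middlemarch 0.
1Q84 has the most first-place votes.

1Q84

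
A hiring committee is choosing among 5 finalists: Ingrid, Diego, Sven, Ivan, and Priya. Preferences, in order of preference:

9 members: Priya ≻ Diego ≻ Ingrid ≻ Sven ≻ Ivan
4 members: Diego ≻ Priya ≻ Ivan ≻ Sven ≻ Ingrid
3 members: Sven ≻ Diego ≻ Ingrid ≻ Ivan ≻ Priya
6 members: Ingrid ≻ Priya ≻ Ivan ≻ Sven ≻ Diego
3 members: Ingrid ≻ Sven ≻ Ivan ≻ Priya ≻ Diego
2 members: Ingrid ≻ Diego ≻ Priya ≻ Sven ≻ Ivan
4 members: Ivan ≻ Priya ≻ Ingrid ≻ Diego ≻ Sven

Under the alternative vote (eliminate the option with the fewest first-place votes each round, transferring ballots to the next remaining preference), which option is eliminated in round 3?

Round 1: Ingrid 11, Diego 4, Sven 3, Ivan 4, Priya 9. Eliminate Sven.
Round 2: Ingrid 11, Diego 7, Ivan 4, Priya 9. Eliminate Ivan.
Round 3: Ingrid 11, Diego 7, Priya 13. Eliminate Diego.

Diego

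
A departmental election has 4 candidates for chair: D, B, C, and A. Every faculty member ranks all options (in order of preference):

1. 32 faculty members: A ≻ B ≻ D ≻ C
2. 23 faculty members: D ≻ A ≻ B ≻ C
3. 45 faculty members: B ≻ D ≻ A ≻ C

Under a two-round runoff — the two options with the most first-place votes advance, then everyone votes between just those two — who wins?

Round 1 first-place votes: D 23, B 45, C 0, A 32.
B and A advance.
Runoff: B is preferred to A by 45 voters; A by 55.
A wins the runoff.

A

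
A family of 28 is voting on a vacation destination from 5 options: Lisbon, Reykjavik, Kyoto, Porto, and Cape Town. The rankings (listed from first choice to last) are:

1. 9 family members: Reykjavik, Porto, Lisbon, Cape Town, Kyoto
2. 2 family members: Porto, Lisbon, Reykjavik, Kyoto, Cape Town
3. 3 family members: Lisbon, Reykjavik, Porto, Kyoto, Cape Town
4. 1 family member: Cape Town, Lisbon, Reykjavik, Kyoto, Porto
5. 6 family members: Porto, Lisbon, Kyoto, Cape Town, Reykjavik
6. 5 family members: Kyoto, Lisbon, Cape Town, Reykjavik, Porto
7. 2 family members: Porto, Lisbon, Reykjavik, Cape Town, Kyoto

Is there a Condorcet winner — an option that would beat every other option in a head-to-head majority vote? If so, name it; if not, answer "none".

none

Checking pairwise contests:
Porto beats Lisbon 19–9.
Lisbon beats Reykjavik 19–9.
Lisbon beats Kyoto 23–5.
Reykjavik beats Porto 18–10.
Lisbon beats Cape Town 27–1.
Every option loses at least one head-to-head, so there is no Condorcet winner.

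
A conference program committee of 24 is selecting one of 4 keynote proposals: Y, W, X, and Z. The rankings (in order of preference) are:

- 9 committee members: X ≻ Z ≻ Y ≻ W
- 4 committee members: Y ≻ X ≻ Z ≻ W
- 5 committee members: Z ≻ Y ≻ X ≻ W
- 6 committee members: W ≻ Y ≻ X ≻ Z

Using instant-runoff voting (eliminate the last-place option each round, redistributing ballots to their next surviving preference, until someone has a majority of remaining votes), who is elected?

X

Round 1: Y 4, W 6, X 9, Z 5. Eliminate Y.
Round 2: W 6, X 13, Z 5. X has a majority.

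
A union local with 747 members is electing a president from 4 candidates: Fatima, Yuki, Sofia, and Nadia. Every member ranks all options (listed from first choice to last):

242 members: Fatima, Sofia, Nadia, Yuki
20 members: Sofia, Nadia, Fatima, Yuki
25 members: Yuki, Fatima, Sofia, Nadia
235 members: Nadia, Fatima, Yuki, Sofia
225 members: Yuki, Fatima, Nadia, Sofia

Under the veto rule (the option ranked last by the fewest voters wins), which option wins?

Last-place votes: Fatima 0, Yuki 262, Sofia 460, Nadia 25.
Fatima is ranked last by the fewest voters, so Fatima wins.

Fatima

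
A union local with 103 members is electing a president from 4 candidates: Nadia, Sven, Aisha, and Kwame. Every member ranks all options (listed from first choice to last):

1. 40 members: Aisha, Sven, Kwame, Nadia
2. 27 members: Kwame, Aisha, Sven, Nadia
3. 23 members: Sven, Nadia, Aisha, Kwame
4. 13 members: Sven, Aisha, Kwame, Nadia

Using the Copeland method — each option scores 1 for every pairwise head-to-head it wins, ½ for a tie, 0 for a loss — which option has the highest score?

Nadia: loses to Sven, Aisha, and Kwame → score 0.
Sven: beats Nadia and Kwame; loses to Aisha → score 2.
Aisha: beats Nadia, Sven, and Kwame → score 3.
Kwame: beats Nadia; loses to Sven and Aisha → score 1.
Aisha has the best pairwise record.

Aisha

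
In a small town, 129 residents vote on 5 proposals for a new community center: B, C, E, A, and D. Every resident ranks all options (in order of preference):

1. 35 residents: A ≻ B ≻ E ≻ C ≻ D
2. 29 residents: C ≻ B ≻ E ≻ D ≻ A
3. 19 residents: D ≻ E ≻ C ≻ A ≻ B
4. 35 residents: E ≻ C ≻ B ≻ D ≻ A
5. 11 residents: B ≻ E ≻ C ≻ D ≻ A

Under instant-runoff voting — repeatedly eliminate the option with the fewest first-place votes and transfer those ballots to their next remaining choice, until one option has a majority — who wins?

Round 1: B 11, C 29, E 35, A 35, D 19. Eliminate B.
Round 2: C 29, E 46, A 35, D 19. Eliminate D.
Round 3: C 29, E 65, A 35. E has a majority.

E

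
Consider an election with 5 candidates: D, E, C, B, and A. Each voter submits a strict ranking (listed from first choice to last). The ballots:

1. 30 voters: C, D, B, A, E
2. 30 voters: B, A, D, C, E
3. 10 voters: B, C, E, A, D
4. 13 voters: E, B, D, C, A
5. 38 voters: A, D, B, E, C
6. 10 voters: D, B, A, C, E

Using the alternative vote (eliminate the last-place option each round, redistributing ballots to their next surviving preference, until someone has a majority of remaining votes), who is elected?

Round 1: D 10, E 13, C 30, B 40, A 38. Eliminate D.
Round 2: E 13, C 30, B 50, A 38. Eliminate E.
Round 3: C 30, B 63, A 38. Eliminate C.
Round 4: B 93, A 38. B has a majority.

B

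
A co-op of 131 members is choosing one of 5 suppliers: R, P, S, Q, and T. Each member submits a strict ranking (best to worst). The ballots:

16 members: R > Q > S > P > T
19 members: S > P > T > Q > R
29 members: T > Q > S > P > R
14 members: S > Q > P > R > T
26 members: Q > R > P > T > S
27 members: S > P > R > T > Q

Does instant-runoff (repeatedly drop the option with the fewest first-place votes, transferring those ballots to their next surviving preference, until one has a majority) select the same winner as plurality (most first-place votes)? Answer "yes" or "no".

no

Instant-runoff — R1 R 16, P 0, S 60, Q 26, T 29 (P out); R2 R 16, S 60, Q 26, T 29 (R out); R3 S 60, Q 42, T 29 (T out); R4 S 60, Q 71 (Q winner). Winner: Q.
Plurality — first-place votes: R 16, P 0, S 60, Q 26, T 29. Winner: S.
The two methods disagree.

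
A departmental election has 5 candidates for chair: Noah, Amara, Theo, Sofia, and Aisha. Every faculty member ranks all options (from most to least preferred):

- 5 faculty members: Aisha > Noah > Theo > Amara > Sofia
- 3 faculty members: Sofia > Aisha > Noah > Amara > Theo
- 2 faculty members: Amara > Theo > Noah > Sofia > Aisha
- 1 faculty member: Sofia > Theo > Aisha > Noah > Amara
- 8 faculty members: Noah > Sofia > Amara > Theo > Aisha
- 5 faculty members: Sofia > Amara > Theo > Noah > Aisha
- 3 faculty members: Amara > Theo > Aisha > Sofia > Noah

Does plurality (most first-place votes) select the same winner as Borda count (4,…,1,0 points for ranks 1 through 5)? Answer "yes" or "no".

Plurality — first-place votes: Noah 8, Amara 5, Theo 0, Sofia 9, Aisha 5. Winner: Sofia.
Borda — scores: Noah 63, Amara 59, Theo 46, Sofia 65, Aisha 37. Winner: Sofia.
The two methods agree.

yes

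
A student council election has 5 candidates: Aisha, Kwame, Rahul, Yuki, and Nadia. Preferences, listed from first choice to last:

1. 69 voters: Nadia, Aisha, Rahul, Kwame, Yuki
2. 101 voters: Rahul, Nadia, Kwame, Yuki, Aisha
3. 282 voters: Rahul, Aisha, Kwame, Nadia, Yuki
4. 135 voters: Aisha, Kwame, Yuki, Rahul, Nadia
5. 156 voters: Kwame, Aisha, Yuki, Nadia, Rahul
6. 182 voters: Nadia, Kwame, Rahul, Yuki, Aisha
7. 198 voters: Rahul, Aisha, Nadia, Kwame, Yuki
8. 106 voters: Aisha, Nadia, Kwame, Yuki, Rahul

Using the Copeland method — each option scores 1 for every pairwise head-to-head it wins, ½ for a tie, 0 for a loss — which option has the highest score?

Rahul

Aisha: beats Kwame, Yuki, and Nadia; loses to Rahul → score 3.
Kwame: beats Yuki; loses to Aisha, Rahul, and Nadia → score 1.
Rahul: beats Aisha, Kwame, Yuki, and Nadia → score 4.
Yuki: loses to Aisha, Kwame, Rahul, and Nadia → score 0.
Nadia: beats Kwame and Yuki; loses to Aisha and Rahul → score 2.
Rahul has the best pairwise record.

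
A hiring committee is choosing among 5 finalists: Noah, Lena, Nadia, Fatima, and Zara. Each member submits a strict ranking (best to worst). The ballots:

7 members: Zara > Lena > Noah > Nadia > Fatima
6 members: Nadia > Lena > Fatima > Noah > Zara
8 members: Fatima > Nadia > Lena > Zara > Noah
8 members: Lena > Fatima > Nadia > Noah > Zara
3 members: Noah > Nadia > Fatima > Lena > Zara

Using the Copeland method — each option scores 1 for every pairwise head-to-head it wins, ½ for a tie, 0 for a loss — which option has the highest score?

Nadia

Noah: beats Zara; loses to Lena, Nadia, and Fatima → score 1.
Lena: beats Noah, Fatima, and Zara; loses to Nadia → score 3.
Nadia: beats Noah, Lena, and Zara; ties Fatima → score 3.5.
Fatima: beats Noah and Zara; ties Nadia; loses to Lena → score 2.5.
Zara: loses to Noah, Lena, Nadia, and Fatima → score 0.
Nadia has the best pairwise record.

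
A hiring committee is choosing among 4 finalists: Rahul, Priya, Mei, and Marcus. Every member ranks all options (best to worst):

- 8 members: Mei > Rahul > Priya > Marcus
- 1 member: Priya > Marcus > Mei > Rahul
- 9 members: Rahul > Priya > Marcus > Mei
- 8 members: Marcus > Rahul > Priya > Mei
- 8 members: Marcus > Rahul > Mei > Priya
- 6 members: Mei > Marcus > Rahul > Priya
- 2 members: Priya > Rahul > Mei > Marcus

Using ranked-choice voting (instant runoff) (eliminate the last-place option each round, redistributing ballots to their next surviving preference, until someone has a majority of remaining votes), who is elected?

Round 1: Rahul 9, Priya 3, Mei 14, Marcus 16. Eliminate Priya.
Round 2: Rahul 11, Mei 14, Marcus 17. Eliminate Rahul.
Round 3: Mei 16, Marcus 26. Marcus has a majority.

Marcus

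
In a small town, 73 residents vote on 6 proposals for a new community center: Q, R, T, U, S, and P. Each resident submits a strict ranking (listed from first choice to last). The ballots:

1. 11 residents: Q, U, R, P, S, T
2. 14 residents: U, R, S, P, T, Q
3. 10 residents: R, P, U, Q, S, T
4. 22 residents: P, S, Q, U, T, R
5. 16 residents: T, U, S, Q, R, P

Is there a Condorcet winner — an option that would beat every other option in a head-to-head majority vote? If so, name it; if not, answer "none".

U

U vs Q: 40–33 for U.
U vs R: 63–10 for U.
U vs T: 57–16 for U.
U vs S: 51–22 for U.
U vs P: 41–32 for U.
U beats every other option head-to-head.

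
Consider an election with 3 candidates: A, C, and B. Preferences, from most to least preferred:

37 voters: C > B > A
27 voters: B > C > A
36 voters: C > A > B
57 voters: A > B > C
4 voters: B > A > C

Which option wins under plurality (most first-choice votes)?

First-place votes: A 57, C 73, B 31.
C has the most first-place votes.

C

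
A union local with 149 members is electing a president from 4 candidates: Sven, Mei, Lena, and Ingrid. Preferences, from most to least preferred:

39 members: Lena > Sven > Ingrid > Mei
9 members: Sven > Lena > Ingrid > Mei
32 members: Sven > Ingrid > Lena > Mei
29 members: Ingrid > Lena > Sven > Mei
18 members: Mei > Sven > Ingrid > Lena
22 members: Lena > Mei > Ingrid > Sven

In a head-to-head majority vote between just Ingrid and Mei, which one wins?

Ingrid

Voters preferring Ingrid to Mei: 109; preferring Mei to Ingrid: 40.
Ingrid wins the head-to-head.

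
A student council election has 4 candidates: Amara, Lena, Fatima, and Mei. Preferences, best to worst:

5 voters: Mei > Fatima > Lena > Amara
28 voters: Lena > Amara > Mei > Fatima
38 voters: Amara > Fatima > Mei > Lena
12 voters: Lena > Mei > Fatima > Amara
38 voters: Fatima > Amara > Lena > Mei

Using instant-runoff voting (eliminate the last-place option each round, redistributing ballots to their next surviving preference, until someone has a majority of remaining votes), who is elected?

Fatima

Round 1: Amara 38, Lena 40, Fatima 38, Mei 5. Eliminate Mei.
Round 2: Amara 38, Lena 40, Fatima 43. Eliminate Amara.
Round 3: Lena 40, Fatima 81. Fatima has a majority.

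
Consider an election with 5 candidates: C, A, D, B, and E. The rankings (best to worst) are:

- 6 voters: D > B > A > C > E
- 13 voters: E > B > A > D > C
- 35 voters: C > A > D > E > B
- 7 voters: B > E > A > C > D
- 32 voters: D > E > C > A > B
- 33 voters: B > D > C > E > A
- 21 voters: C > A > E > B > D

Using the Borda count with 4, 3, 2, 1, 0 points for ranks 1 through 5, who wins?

C

C: 6·1 + 13·0 + 35·4 + 7·1 + 32·2 + 33·2 + 21·4 = 367
A: 6·2 + 13·2 + 35·3 + 7·2 + 32·1 + 33·0 + 21·3 = 252
D: 6·4 + 13·1 + 35·2 + 7·0 + 32·4 + 33·3 + 21·0 = 334
B: 6·3 + 13·3 + 35·0 + 7·4 + 32·0 + 33·4 + 21·1 = 238
E: 6·0 + 13·4 + 35·1 + 7·3 + 32·3 + 33·1 + 21·2 = 279
C has the highest Borda score (367).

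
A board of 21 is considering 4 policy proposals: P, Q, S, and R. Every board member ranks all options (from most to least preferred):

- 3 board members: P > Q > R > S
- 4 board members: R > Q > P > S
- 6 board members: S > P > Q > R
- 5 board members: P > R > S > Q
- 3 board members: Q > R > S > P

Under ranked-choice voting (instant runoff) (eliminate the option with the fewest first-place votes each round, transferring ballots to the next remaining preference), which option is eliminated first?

Q

Round 1: P 8, Q 3, S 6, R 4. Eliminate Q.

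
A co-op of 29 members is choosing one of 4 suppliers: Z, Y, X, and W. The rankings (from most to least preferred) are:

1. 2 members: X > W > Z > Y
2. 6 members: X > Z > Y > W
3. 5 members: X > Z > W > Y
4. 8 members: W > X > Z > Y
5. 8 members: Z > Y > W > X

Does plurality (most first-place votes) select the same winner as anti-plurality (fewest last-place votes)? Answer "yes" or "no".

Plurality — first-place votes: Z 8, Y 0, X 13, W 8. Winner: X.
Anti-plurality — last-place votes: Z 0, Y 15, X 8, W 6. Winner: Z.
The two methods disagree.

no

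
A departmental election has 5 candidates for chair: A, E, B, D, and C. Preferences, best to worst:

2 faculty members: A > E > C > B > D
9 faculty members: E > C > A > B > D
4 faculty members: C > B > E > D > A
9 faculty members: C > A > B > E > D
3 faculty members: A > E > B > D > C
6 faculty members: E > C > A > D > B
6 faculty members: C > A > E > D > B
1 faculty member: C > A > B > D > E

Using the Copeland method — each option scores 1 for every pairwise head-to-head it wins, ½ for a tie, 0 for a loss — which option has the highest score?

A: beats E, B, and D; loses to C → score 3.
E: beats B and D; ties C; loses to A → score 2.5.
B: beats D; loses to A, E, and C → score 1.
D: loses to A, E, B, and C → score 0.
C: beats A, B, and D; ties E → score 3.5.
C has the best pairwise record.

C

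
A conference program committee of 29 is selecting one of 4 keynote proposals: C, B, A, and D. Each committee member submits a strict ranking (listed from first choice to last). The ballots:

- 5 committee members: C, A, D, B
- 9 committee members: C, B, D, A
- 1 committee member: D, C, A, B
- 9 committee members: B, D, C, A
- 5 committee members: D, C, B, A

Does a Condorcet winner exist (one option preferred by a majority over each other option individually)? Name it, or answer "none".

none

Checking pairwise contests:
D beats C 15–14.
C beats B 20–9.
C beats A 29–0.
B beats D 18–11.
Every option loses at least one head-to-head, so there is no Condorcet winner.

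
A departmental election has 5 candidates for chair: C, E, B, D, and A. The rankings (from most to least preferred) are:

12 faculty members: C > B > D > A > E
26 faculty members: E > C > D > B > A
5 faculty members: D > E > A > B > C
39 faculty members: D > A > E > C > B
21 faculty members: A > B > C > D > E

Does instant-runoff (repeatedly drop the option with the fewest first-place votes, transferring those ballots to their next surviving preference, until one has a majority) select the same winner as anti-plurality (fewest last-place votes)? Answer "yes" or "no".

yes

Instant-runoff — R1 C 12, E 26, B 0, D 44, A 21 (B out); R2 C 12, E 26, D 44, A 21 (C out); R3 E 26, D 56, A 21 (D winner). Winner: D.
Anti-plurality — last-place votes: C 5, E 33, B 39, D 0, A 26. Winner: D.
The two methods agree.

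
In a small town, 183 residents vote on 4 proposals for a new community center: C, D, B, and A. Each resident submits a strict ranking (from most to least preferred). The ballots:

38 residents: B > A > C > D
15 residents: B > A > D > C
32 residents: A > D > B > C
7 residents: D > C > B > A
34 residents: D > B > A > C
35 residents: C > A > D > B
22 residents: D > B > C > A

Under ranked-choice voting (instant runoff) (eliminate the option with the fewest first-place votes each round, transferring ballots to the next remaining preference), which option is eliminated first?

Round 1: C 35, D 63, B 53, A 32. Eliminate A.

A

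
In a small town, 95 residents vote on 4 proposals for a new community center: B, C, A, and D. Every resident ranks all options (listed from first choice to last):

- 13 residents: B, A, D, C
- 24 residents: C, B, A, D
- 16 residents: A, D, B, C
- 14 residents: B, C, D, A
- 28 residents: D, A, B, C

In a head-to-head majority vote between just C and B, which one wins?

B

Voters preferring C to B: 24; preferring B to C: 71.
B wins the head-to-head.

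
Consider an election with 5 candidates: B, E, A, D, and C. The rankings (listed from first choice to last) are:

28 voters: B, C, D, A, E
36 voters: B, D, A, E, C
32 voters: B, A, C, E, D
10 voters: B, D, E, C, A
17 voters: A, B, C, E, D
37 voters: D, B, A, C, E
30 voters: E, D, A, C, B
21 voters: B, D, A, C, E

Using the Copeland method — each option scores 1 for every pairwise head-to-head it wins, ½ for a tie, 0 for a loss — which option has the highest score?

B

B: beats E, A, D, and C → score 4.
E: loses to B, A, D, and C → score 0.
A: beats E and C; loses to B and D → score 2.
D: beats E, A, and C; loses to B → score 3.
C: beats E; loses to B, A, and D → score 1.
B has the best pairwise record.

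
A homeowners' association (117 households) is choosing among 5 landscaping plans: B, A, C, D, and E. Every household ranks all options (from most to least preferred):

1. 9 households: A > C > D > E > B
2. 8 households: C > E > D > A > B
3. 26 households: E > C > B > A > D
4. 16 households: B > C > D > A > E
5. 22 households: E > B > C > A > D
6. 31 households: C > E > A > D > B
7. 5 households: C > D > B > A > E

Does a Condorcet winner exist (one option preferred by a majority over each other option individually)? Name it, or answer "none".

C

C vs B: 79–38 for C.
C vs A: 108–9 for C.
C vs D: 117–0 for C.
C vs E: 69–48 for C.
C beats every other option head-to-head.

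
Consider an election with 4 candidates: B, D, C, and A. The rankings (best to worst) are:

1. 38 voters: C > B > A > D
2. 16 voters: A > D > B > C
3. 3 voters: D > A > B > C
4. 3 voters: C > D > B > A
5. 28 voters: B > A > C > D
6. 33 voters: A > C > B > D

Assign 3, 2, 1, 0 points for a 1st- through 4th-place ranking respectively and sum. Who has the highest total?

A

B: 38·2 + 16·1 + 3·1 + 3·1 + 28·3 + 33·1 = 215
D: 38·0 + 16·2 + 3·3 + 3·2 + 28·0 + 33·0 = 47
C: 38·3 + 16·0 + 3·0 + 3·3 + 28·1 + 33·2 = 217
A: 38·1 + 16·3 + 3·2 + 3·0 + 28·2 + 33·3 = 247
A has the highest Borda score (247).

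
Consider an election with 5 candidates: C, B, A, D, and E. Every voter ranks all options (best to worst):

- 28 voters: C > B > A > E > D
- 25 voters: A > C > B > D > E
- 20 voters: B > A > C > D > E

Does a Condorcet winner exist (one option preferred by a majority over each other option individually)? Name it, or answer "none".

none

Checking pairwise contests:
A beats C 45–28.
C beats B 53–20.
B beats A 48–25.
C beats D 73–0.
C beats E 73–0.
Every option loses at least one head-to-head, so there is no Condorcet winner.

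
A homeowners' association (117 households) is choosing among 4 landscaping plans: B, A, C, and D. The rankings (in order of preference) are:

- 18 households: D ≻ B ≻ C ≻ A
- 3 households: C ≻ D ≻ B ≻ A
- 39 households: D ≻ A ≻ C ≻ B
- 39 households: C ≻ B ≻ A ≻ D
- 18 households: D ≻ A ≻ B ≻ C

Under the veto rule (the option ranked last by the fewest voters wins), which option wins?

Last-place votes: B 39, A 21, C 18, D 39.
C is ranked last by the fewest voters, so C wins.

C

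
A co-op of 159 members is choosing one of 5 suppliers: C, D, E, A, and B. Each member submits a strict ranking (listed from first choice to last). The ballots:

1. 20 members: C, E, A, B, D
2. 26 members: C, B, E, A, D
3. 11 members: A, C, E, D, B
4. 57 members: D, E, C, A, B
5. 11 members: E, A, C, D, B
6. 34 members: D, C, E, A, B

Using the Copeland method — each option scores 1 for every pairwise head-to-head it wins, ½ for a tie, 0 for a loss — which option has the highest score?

C: beats E, A, and B; loses to D → score 3.
D: beats C, E, A, and B → score 4.
E: beats A and B; loses to C and D → score 2.
A: beats B; loses to C, D, and E → score 1.
B: loses to C, D, E, and A → score 0.
D has the best pairwise record.

D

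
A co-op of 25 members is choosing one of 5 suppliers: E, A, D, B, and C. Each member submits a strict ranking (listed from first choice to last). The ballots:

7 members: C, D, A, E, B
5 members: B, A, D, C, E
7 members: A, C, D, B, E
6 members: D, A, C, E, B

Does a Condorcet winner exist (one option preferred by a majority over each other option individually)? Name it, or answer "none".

Checking pairwise contests:
A beats E 25–0.
D beats A 13–12.
C beats D 14–11.
E beats B 13–12.
A beats C 18–7.
Every option loses at least one head-to-head, so there is no Condorcet winner.

none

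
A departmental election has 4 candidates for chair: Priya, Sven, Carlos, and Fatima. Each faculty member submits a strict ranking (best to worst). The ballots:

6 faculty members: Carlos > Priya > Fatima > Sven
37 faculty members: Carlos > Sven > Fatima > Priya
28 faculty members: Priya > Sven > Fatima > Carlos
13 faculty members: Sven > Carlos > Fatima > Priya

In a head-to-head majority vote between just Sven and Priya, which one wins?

Sven

Voters preferring Sven to Priya: 50; preferring Priya to Sven: 34.
Sven wins the head-to-head.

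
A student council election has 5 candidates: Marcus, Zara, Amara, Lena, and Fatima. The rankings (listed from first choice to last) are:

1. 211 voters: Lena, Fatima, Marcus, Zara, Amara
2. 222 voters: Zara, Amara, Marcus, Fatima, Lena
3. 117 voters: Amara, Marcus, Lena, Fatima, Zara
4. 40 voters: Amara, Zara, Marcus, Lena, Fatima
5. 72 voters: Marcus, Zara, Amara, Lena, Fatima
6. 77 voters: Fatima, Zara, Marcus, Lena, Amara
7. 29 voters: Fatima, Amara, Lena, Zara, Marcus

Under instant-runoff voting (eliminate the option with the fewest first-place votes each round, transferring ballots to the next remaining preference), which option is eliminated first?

Marcus

Round 1: Marcus 72, Zara 222, Amara 157, Lena 211, Fatima 106. Eliminate Marcus.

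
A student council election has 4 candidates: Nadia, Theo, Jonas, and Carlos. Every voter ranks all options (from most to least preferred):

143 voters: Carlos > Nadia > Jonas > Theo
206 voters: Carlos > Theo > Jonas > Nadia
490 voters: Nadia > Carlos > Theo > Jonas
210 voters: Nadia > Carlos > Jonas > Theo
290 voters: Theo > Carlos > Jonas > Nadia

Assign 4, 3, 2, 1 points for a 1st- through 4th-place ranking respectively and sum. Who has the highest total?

Carlos

Nadia: 143·3 + 206·1 + 490·4 + 210·4 + 290·1 = 3725
Theo: 143·1 + 206·3 + 490·2 + 210·1 + 290·4 = 3111
Jonas: 143·2 + 206·2 + 490·1 + 210·2 + 290·2 = 2188
Carlos: 143·4 + 206·4 + 490·3 + 210·3 + 290·3 = 4366
Carlos has the highest Borda score (4366).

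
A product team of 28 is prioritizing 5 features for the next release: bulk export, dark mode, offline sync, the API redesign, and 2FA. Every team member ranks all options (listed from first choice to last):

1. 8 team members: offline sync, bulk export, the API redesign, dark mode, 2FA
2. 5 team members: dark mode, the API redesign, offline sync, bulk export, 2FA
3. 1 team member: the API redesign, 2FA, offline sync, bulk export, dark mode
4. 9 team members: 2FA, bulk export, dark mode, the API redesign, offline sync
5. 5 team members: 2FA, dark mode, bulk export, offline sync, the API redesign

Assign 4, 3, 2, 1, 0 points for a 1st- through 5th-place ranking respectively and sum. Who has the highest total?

bulk export

bulk export: 8·3 + 5·1 + 1·1 + 9·3 + 5·2 = 67
dark mode: 8·1 + 5·4 + 1·0 + 9·2 + 5·3 = 61
offline sync: 8·4 + 5·2 + 1·2 + 9·0 + 5·1 = 49
the API redesign: 8·2 + 5·3 + 1·4 + 9·1 + 5·0 = 44
2FA: 8·0 + 5·0 + 1·3 + 9·4 + 5·4 = 59
bulk export has the highest Borda score (67).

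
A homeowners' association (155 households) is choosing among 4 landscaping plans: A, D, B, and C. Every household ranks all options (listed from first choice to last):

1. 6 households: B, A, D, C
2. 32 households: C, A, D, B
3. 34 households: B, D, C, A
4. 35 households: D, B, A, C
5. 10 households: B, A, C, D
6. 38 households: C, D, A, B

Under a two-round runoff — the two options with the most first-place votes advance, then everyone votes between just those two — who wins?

Round 1 first-place votes: A 0, D 35, B 50, C 70.
C and B advance.
Runoff: C is preferred to B by 70 voters; B by 85.
B wins the runoff.

B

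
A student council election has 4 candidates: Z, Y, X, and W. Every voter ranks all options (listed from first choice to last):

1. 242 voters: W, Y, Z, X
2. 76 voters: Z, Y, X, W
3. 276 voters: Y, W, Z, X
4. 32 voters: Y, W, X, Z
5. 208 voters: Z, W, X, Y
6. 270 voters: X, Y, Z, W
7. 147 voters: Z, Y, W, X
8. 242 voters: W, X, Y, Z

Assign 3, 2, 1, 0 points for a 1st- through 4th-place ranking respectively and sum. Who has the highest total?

Z: 242·1 + 76·3 + 276·1 + 32·0 + 208·3 + 270·1 + 147·3 + 242·0 = 2081
Y: 242·2 + 76·2 + 276·3 + 32·3 + 208·0 + 270·2 + 147·2 + 242·1 = 2636
X: 242·0 + 76·1 + 276·0 + 32·1 + 208·1 + 270·3 + 147·0 + 242·2 = 1610
W: 242·3 + 76·0 + 276·2 + 32·2 + 208·2 + 270·0 + 147·1 + 242·3 = 2631
Y has the highest Borda score (2636).

Y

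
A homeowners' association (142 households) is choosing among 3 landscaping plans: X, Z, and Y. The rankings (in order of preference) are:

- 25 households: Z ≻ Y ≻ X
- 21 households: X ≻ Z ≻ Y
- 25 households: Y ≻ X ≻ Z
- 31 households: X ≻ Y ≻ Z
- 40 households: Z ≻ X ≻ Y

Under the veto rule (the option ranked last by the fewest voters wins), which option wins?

X

Last-place votes: X 25, Z 56, Y 61.
X is ranked last by the fewest voters, so X wins.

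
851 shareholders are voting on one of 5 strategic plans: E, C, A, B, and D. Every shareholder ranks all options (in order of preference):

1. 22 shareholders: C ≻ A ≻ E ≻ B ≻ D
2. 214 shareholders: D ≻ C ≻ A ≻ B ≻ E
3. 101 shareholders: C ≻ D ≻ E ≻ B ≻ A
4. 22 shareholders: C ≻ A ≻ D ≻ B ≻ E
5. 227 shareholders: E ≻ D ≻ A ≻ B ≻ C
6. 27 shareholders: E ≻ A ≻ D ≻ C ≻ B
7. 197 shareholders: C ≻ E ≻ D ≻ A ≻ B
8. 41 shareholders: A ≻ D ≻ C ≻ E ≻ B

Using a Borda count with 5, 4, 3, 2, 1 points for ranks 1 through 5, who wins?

D

E: 22·3 + 214·1 + 101·3 + 22·1 + 227·5 + 27·5 + 197·4 + 41·2 = 2745
C: 22·5 + 214·4 + 101·5 + 22·5 + 227·1 + 27·2 + 197·5 + 41·3 = 2970
A: 22·4 + 214·3 + 101·1 + 22·4 + 227·3 + 27·4 + 197·2 + 41·5 = 2307
B: 22·2 + 214·2 + 101·2 + 22·2 + 227·2 + 27·1 + 197·1 + 41·1 = 1437
D: 22·1 + 214·5 + 101·4 + 22·3 + 227·4 + 27·3 + 197·3 + 41·4 = 3306
D has the highest Borda score (3306).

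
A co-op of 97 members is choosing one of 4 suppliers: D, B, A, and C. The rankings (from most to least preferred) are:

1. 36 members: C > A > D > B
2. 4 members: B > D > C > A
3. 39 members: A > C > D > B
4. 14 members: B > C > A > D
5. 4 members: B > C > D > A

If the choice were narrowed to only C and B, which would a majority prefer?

C

Voters preferring C to B: 75; preferring B to C: 22.
C wins the head-to-head.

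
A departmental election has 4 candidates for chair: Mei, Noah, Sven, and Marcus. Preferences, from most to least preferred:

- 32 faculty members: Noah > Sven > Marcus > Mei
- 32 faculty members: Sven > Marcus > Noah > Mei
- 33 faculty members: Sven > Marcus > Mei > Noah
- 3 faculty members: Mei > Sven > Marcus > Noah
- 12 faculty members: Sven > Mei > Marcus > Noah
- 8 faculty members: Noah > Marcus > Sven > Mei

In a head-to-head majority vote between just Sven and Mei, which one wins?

Voters preferring Sven to Mei: 117; preferring Mei to Sven: 3.
Sven wins the head-to-head.

Sven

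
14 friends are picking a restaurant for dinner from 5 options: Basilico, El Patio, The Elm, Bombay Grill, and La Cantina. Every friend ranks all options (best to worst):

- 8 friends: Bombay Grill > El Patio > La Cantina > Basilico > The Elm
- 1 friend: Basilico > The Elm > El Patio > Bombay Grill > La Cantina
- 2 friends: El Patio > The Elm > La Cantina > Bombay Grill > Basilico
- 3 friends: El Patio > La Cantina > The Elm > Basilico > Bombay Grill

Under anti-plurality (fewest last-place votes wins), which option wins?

El Patio

Last-place votes: Basilico 2, El Patio 0, The Elm 8, Bombay Grill 3, La Cantina 1.
El Patio is ranked last by the fewest voters, so El Patio wins.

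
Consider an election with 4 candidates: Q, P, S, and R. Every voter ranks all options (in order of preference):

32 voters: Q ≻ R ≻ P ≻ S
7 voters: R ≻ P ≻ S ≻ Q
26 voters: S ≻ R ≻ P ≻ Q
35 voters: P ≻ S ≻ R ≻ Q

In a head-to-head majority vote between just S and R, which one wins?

Voters preferring S to R: 61; preferring R to S: 39.
S wins the head-to-head.

S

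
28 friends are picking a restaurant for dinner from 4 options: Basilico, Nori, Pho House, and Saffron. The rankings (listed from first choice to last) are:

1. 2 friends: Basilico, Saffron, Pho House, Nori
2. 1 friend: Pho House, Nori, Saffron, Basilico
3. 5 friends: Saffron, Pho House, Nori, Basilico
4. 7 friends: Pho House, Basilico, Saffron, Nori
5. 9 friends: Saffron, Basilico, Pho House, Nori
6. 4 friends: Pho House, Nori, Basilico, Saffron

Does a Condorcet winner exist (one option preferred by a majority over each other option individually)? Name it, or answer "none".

Saffron vs Basilico: 15–13 for Saffron.
Saffron vs Nori: 23–5 for Saffron.
Saffron vs Pho House: 16–12 for Saffron.
Saffron beats every other option head-to-head.

Saffron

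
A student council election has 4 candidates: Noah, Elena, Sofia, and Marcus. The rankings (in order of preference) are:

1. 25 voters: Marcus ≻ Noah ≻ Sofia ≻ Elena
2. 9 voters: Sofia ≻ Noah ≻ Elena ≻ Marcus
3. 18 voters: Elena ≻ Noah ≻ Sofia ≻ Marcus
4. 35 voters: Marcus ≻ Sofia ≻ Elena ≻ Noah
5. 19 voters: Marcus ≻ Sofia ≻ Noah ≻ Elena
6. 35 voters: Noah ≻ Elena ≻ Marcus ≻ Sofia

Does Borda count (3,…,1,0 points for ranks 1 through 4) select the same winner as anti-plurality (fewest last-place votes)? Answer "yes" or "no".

Borda — scores: Noah 228, Elena 168, Sofia 178, Marcus 272. Winner: Marcus.
Anti-plurality — last-place votes: Noah 35, Elena 44, Sofia 35, Marcus 27. Winner: Marcus.
The two methods agree.

yes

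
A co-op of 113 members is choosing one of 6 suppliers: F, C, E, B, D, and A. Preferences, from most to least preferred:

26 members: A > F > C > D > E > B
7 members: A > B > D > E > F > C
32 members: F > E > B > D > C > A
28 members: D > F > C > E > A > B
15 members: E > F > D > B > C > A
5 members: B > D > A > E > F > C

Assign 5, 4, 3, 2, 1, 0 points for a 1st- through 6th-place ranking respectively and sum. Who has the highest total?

F: 26·4 + 7·1 + 32·5 + 28·4 + 15·4 + 5·1 = 448
C: 26·3 + 7·0 + 32·1 + 28·3 + 15·1 + 5·0 = 209
E: 26·1 + 7·2 + 32·4 + 28·2 + 15·5 + 5·2 = 309
B: 26·0 + 7·4 + 32·3 + 28·0 + 15·2 + 5·5 = 179
D: 26·2 + 7·3 + 32·2 + 28·5 + 15·3 + 5·4 = 342
A: 26·5 + 7·5 + 32·0 + 28·1 + 15·0 + 5·3 = 208
F has the highest Borda score (448).

F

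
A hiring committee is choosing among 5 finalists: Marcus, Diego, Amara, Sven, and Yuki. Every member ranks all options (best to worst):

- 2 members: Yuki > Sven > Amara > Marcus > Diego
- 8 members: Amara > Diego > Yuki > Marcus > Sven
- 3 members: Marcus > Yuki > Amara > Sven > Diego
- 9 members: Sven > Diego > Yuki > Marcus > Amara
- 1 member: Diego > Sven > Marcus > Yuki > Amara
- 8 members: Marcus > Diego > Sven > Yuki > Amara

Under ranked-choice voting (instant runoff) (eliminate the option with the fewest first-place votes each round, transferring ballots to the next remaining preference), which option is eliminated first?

Round 1: Marcus 11, Diego 1, Amara 8, Sven 9, Yuki 2. Eliminate Diego.

Diego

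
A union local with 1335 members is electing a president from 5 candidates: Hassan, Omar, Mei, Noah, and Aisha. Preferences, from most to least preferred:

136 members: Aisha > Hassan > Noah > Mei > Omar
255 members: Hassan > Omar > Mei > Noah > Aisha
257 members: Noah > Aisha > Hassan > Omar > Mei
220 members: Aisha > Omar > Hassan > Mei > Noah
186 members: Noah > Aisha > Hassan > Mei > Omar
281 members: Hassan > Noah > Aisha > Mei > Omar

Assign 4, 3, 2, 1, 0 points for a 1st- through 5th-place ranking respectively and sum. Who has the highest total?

Hassan: 136·3 + 255·4 + 257·2 + 220·2 + 186·2 + 281·4 = 3878
Omar: 136·0 + 255·3 + 257·1 + 220·3 + 186·0 + 281·0 = 1682
Mei: 136·1 + 255·2 + 257·0 + 220·1 + 186·1 + 281·1 = 1333
Noah: 136·2 + 255·1 + 257·4 + 220·0 + 186·4 + 281·3 = 3142
Aisha: 136·4 + 255·0 + 257·3 + 220·4 + 186·3 + 281·2 = 3315
Hassan has the highest Borda score (3878).

Hassan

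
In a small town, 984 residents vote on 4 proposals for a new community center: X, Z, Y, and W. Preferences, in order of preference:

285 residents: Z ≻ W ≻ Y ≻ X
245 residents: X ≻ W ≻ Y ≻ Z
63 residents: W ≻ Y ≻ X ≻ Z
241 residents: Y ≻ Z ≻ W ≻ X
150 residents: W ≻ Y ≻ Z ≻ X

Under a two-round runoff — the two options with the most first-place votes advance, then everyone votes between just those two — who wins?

Round 1 first-place votes: X 245, Z 285, Y 241, W 213.
Z and X advance.
Runoff: Z is preferred to X by 676 voters; X by 308.
Z wins the runoff.

Z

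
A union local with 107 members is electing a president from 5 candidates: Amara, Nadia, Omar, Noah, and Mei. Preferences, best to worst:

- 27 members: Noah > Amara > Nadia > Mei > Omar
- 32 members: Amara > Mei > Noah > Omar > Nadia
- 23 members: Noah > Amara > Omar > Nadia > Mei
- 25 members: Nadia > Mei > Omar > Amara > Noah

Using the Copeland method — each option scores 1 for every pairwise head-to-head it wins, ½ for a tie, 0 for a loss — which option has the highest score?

Amara: beats Nadia, Omar, Noah, and Mei → score 4.
Nadia: beats Mei; loses to Amara, Omar, and Noah → score 1.
Omar: beats Nadia; loses to Amara, Noah, and Mei → score 1.
Noah: beats Nadia and Omar; loses to Amara and Mei → score 2.
Mei: beats Omar and Noah; loses to Amara and Nadia → score 2.
Amara has the best pairwise record.

Amara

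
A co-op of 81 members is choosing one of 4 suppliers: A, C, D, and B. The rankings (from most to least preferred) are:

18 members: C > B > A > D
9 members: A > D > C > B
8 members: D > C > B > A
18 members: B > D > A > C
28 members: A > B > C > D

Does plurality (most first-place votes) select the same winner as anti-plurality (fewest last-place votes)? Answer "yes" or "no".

yes

Plurality — first-place votes: A 37, C 18, D 8, B 18. Winner: A.
Anti-plurality — last-place votes: A 8, C 18, D 46, B 9. Winner: A.
The two methods agree.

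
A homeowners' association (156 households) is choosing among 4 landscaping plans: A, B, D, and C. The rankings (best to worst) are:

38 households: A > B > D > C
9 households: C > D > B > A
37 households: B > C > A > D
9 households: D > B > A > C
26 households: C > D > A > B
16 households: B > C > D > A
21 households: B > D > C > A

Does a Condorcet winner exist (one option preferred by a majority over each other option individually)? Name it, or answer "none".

B

B vs A: 92–64 for B.
B vs D: 112–44 for B.
B vs C: 121–35 for B.
B beats every other option head-to-head.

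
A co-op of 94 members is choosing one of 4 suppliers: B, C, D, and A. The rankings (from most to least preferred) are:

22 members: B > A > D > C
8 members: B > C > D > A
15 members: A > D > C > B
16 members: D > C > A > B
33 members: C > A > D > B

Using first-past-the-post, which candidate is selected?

First-place votes: B 30, C 33, D 16, A 15.
C has the most first-place votes.

C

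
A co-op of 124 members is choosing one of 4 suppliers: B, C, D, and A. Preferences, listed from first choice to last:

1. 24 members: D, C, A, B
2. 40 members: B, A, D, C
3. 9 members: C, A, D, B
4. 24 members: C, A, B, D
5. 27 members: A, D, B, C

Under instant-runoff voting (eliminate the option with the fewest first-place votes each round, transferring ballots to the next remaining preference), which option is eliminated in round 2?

A

Round 1: B 40, C 33, D 24, A 27. Eliminate D.
Round 2: B 40, C 57, A 27. Eliminate A.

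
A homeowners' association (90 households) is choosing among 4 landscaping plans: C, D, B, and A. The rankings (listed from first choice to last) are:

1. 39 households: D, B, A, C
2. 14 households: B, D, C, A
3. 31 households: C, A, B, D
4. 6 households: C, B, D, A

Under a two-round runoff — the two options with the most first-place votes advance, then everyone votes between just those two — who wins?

D

Round 1 first-place votes: C 37, D 39, B 14, A 0.
D and C advance.
Runoff: D is preferred to C by 53 voters; C by 37.
D wins the runoff.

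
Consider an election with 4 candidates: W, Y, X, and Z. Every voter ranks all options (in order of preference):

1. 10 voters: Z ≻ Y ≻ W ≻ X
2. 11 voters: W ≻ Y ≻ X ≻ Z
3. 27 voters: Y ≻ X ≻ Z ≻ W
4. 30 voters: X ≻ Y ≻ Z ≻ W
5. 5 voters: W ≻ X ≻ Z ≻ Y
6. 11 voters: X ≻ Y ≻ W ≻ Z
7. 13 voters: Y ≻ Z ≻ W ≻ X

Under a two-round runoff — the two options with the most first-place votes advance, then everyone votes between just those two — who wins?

Y

Round 1 first-place votes: W 16, Y 40, X 41, Z 10.
X and Y advance.
Runoff: X is preferred to Y by 46 voters; Y by 61.
Y wins the runoff.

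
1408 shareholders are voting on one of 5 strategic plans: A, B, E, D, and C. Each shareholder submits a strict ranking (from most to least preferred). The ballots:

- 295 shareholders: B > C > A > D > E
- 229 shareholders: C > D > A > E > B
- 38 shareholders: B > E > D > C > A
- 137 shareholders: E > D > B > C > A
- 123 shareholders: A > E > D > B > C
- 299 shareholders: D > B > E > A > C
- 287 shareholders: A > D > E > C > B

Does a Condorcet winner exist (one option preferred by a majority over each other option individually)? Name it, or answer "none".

none

Checking pairwise contests:
B beats A 769–639.
E beats B 776–632.
A beats E 934–474.
A beats D 705–703.
A beats C 709–699.
Every option loses at least one head-to-head, so there is no Condorcet winner.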